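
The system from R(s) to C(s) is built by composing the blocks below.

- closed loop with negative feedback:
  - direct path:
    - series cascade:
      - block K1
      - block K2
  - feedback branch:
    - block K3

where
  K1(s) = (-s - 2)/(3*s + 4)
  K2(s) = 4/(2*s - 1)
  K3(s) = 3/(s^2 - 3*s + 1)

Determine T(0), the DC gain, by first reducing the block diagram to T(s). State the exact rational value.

First reduce the diagram to T(s).

1. reduce the series chain K1, K2 -> (-4*s - 8)/(6*s^2 + 5*s - 4)
2. close the feedback loop around (K1*K2), K3 -> (-4*s^3 + 4*s^2 + 20*s - 8)/(6*s^4 - 13*s^3 - 13*s^2 + 5*s - 28)
Step 2 gives the overall T(s). Then T(0) = -8/(-28) = 2/7.

Answer: 2/7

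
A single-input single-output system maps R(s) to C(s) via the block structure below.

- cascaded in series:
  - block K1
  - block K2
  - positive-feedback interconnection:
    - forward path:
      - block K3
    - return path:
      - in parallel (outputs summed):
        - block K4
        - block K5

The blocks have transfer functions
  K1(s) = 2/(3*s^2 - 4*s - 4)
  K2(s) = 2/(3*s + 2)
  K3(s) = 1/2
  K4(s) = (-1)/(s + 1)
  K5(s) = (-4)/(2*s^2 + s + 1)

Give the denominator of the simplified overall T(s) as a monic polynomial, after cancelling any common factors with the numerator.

1. add K4, K5 (parallel) = (-2*s^2 - 5*s - 5)/(2*s^3 + 3*s^2 + 2*s + 1)
2. close the feedback loop around K3, (K4+K5) = (2*s^3 + 3*s^2 + 2*s + 1)/(4*s^3 + 8*s^2 + 9*s + 7)
3. reduce the series chain K1, K2, [K3/(1-K3*(K4+K5))] = (8*s^3 + 12*s^2 + 8*s + 4)/(36*s^6 + 48*s^5 - 47*s^4 - 183*s^3 - 286*s^2 - 212*s - 56)
Step 3 gives the fully reduced T(s), with no common factor left to cancel. The denominator's leading coefficient is 36, so divide each of its coefficients by 36 to get the monic form.

Hence the answer: s^6 + 4*s^5/3 - 47*s^4/36 - 61*s^3/12 - 143*s^2/18 - 53*s/9 - 14/9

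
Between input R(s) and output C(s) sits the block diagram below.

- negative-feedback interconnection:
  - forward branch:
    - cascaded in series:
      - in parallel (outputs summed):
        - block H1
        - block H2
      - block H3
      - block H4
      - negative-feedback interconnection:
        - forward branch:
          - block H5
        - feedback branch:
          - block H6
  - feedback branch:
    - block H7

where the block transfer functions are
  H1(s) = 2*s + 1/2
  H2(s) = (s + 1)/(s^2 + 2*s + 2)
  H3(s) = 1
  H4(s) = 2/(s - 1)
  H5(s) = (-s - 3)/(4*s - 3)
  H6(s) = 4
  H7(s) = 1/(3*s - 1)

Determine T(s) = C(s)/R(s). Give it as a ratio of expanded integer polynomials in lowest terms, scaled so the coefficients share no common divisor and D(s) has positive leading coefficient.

Reducing step by step:

Step 1. add H1, H2 (parallel) = (4*s^3 + 9*s^2 + 12*s + 4)/(2*s^2 + 4*s + 4)
Step 2. reduce the feedback loop with forward H5 and return H6 = s/15 + 1/5
Step 3. series reduction of (H1+H2), H3, H4, [H5/(1+H5*H6)] = (4*s^4 + 21*s^3 + 39*s^2 + 40*s + 12)/(15*s^3 + 15*s^2 - 30)
Step 4. feedback reduction of ((H1+H2)*H3*H4*[H5/(1+H5*H6)]), H7: this yields T(s), and no further normalization is needed

Answer: (12*s^5 + 59*s^4 + 96*s^3 + 81*s^2 - 4*s - 12)/(49*s^4 + 51*s^3 + 24*s^2 - 50*s + 42)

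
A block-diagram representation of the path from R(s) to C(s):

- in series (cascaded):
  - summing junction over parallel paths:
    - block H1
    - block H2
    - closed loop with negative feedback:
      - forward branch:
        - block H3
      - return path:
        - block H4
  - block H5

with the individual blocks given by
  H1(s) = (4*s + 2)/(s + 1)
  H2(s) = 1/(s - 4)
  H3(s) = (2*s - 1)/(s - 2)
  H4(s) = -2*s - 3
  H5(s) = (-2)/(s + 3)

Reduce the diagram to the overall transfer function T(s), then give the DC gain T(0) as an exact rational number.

1. reduce the feedback loop with forward H3 and return H4: (1 - 2*s)/(4*s^2 + 3*s - 1)
2. reduce the parallel group H1, H2, [H3/(1+H3*H4)]: (16*s^3 - 58*s^2 - 6*s + 3)/(4*s^3 - 13*s^2 - 13*s + 4)
3. combine (H1+H2+[H3/(1+H3*H4)]), H5 in series: (-32*s^3 + 116*s^2 + 12*s - 6)/(4*s^4 - s^3 - 52*s^2 - 35*s + 12)
Evaluating the step-3 result (the overall T(s)) at s = 0 gives T(0) = -6/12 = -1/2.

Hence the answer: -1/2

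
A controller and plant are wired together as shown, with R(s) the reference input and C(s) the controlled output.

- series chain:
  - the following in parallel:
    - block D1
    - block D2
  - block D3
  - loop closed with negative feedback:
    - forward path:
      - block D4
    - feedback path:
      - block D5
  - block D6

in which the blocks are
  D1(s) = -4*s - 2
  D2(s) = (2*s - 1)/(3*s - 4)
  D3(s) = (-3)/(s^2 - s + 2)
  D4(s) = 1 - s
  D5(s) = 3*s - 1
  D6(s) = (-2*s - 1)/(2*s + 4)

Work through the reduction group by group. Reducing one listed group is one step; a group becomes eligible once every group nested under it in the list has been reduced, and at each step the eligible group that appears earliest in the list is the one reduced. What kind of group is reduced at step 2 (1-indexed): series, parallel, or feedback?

[1] parallel reduction of D1, D2
[2] collapse the loop (D4 forward, D5 return)
[3] multiply (D1+D2), D3, [D4/(1+D4*D5)], D6 (series)
So the answer for step 2 is feedback.

Therefore the answer is feedback.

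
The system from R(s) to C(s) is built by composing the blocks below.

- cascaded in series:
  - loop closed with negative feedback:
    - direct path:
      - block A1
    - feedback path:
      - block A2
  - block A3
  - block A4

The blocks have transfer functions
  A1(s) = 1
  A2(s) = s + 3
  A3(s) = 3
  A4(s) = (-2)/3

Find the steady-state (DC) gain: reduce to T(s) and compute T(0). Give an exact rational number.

Step 1: apply the feedback formula to A1, A2 -> 1/(s + 4)
Step 2: cascade [A1/(1+A1*A2)], A3, A4 -> (-2)/(s + 4)
Evaluating the step-2 result (the overall T(s)) at s = 0 gives T(0) = -2/4 = -1/2.

Answer: -1/2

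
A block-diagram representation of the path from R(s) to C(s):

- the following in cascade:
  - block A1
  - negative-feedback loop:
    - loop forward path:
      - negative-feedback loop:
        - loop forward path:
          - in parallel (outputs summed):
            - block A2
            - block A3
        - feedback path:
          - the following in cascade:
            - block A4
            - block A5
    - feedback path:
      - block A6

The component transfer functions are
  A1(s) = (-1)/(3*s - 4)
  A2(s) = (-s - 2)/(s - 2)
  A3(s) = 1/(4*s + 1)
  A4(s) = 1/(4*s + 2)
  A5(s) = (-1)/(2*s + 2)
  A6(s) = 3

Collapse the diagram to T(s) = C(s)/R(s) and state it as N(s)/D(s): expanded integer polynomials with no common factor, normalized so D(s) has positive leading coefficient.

Step 1. reduce the parallel group A2, A3; result (-4*s^2 - 8*s - 4)/(4*s^2 - 7*s - 2)
Step 2. multiply A4, A5 (series); result (-1)/(8*s^2 + 12*s + 4)
Step 3. feedback reduction of (A2+A3), (A4*A5); result (-8*s^3 - 20*s^2 - 16*s - 4)/(8*s^3 - 10*s^2 - 10*s - 1)
Step 4. feedback reduction of [(A2+A3)/(1+(A2+A3)*(A4*A5))], A6; result (8*s^3 + 20*s^2 + 16*s + 4)/(16*s^3 + 70*s^2 + 58*s + 13)
Step 5. series reduction of A1, [[(A2+A3)/(1+(A2+A3)*(A4*A5))]/(1+[(A2+A3)/(1+(A2+A3)*(A4*A5))]*A6)]; the result is T(s) itself (integer coefficients, no common factor, positive leading denominator coefficient)

Final answer: (-8*s^3 - 20*s^2 - 16*s - 4)/(48*s^4 + 146*s^3 - 106*s^2 - 193*s - 52)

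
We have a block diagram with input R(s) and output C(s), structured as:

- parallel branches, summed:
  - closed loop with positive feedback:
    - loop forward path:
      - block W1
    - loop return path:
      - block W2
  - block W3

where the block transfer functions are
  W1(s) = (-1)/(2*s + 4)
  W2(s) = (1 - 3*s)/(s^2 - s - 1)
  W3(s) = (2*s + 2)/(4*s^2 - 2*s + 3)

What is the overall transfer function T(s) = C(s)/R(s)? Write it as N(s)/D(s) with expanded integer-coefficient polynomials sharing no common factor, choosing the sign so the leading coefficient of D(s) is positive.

[1] feedback reduction of W1, W2 gives (-s^2 + s + 1)/(2*s^3 + 2*s^2 - 9*s - 3)
[2] add [W1/(1-W1*W2)], W3 (parallel), which is the overall transfer function T(s) = C(s)/R(s) in lowest terms

Answer: (14*s^3 - 15*s^2 - 23*s - 3)/(8*s^5 + 4*s^4 - 34*s^3 + 12*s^2 - 21*s - 9)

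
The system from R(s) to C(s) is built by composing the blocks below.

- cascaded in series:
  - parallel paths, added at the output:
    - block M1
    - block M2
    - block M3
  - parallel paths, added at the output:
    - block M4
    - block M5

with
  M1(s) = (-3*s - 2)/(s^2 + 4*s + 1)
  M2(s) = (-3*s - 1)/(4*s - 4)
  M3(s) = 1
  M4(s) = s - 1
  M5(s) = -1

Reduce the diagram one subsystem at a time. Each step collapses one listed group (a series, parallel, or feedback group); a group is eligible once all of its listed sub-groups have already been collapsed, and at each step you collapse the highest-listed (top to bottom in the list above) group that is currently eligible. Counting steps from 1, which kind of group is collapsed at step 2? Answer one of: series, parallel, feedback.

Answer: parallel

Working:
Step 1: sum the parallel branches M1, M2, M3
Step 2: parallel reduction of M4, M5
Step 3: combine (M1+M2+M3), (M4+M5) in series
The group at step 2 is a parallel group.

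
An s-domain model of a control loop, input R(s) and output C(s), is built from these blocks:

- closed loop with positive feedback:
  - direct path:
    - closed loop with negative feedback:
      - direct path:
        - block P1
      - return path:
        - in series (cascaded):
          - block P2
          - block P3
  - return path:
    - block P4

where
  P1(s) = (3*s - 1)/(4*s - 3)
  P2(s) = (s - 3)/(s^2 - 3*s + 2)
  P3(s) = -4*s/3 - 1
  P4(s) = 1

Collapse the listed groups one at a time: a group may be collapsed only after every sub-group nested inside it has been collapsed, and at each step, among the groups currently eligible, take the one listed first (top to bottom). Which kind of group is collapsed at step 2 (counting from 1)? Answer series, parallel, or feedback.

Reducing step by step:

(1) multiply P2, P3 (series)
(2) apply the feedback formula to P1, (P2*P3)
(3) reduce the feedback loop with forward [P1/(1+P1*(P2*P3))] and return P4
The group at step 2 is a feedback group.

Answer: feedback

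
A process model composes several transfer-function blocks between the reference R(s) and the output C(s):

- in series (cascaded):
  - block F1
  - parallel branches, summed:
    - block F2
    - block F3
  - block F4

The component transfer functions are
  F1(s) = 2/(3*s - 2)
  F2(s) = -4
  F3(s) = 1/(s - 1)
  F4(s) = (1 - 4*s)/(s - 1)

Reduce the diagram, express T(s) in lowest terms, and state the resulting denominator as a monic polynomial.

Step 1: combine F2, F3 in parallel = (5 - 4*s)/(s - 1)
Step 2: series reduction of F1, (F2+F3), F4 = (32*s^2 - 48*s + 10)/(3*s^3 - 8*s^2 + 7*s - 2)
The result of step 2 is T(s) in lowest terms. Its denominator has leading coefficient 3; dividing the denominator through by 3 makes it monic.

Therefore the answer is s^3 - 8*s^2/3 + 7*s/3 - 2/3.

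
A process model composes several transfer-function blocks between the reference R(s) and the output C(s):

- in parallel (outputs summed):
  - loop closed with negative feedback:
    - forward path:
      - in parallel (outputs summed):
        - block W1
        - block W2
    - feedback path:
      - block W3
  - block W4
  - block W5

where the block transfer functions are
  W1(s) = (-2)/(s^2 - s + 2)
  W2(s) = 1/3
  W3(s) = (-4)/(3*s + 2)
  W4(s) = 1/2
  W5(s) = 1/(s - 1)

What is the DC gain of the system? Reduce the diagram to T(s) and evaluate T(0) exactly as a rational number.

[1] parallel reduction of W1, W2: (s^2 - s - 4)/(3*s^2 - 3*s + 6)
[2] feedback reduction of (W1+W2), W3: (3*s^3 - s^2 - 14*s - 8)/(9*s^3 - 7*s^2 + 16*s + 28)
[3] parallel reduction of [(W1+W2)/(1+(W1+W2)*W3)], W4, W5: (15*s^4 - 6*s^3 - 17*s^2 + 56*s + 44)/(18*s^4 - 32*s^3 + 46*s^2 + 24*s - 56)
The step-3 result is T(s). Setting s = 0: T(0) = 44/(-56) = -11/14.

Final answer: -11/14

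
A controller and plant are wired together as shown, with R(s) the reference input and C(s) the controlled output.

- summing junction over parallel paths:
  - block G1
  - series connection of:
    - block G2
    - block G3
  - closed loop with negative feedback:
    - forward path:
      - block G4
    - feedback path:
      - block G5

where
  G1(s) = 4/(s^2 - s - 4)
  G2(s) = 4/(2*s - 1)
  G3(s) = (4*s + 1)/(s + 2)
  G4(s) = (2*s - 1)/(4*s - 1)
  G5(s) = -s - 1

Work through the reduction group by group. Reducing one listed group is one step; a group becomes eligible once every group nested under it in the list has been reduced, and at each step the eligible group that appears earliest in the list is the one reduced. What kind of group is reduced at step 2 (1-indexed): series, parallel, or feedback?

Step 1: series reduction of G2, G3
Step 2: apply the feedback formula to G4, G5
Step 3: parallel reduction of G1, (G2*G3), [G4/(1+G4*G5)]
Step 2: feedback.

Answer: feedback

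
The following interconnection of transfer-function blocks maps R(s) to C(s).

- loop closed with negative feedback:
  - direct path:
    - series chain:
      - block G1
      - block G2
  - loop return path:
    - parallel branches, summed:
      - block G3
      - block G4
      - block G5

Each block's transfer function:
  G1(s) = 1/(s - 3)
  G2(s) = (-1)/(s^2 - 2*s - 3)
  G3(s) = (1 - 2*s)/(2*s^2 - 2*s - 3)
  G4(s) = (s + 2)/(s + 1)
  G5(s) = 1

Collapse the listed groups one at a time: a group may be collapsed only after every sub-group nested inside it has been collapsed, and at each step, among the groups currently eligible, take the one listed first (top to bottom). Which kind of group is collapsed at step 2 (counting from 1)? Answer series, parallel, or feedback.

(1) multiply G1, G2 (series)
(2) combine G3, G4, G5 in parallel
(3) collapse the loop ((G1*G2) forward, (G3+G4+G5) return)
The group at step 2 is a parallel group.

Final answer: parallel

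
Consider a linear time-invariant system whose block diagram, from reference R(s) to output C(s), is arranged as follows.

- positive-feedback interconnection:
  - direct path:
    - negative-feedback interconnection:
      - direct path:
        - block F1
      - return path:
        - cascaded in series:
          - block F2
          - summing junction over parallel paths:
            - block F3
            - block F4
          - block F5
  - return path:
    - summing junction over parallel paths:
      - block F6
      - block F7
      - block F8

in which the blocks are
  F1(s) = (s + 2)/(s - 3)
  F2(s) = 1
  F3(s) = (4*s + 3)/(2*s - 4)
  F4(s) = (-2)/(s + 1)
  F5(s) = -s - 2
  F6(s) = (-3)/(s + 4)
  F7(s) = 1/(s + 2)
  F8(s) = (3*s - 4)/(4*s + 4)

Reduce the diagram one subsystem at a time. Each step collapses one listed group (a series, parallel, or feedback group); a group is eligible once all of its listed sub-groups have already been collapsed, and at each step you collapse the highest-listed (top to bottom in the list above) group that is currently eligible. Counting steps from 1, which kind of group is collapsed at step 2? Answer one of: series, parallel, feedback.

[1] reduce the parallel group F3, F4
[2] reduce the series chain F2, (F3+F4), F5
[3] collapse the loop (F1 forward, (F2*(F3+F4)*F5) return)
[4] parallel reduction of F6, F7, F8
[5] apply the feedback formula to [F1/(1+F1*(F2*(F3+F4)*F5))], (F6+F7+F8)
At step 2 the group reduced is series.

Therefore the answer is series.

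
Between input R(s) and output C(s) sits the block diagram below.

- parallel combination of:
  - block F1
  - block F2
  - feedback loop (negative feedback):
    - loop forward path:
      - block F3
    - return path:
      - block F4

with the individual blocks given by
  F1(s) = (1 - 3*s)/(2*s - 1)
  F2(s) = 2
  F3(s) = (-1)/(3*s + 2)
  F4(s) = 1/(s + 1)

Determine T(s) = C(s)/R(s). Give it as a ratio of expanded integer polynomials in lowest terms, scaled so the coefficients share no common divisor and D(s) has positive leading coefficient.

The answer is (3*s^3 - 5*s)/(6*s^3 + 7*s^2 - 3*s - 1).

Reasoning:
[1] reduce the feedback loop with forward F3 and return F4, giving (-s - 1)/(3*s^2 + 5*s + 1)
[2] reduce the parallel group F1, F2, [F3/(1+F3*F4)], giving the overall T(s)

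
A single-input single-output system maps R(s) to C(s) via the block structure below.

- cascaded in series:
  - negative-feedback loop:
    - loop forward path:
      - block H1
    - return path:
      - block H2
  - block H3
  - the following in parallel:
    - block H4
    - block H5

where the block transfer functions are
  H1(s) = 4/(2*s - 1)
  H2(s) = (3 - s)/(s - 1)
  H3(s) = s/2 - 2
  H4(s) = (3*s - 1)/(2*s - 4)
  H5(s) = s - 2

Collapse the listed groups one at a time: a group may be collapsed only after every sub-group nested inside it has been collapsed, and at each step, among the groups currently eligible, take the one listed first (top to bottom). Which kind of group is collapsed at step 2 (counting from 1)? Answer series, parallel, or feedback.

[1] collapse the loop (H1 forward, H2 return)
[2] combine H4, H5 in parallel
[3] multiply [H1/(1+H1*H2)], H3, (H4+H5) (series)
At step 2 the group reduced is parallel.

Final answer: parallel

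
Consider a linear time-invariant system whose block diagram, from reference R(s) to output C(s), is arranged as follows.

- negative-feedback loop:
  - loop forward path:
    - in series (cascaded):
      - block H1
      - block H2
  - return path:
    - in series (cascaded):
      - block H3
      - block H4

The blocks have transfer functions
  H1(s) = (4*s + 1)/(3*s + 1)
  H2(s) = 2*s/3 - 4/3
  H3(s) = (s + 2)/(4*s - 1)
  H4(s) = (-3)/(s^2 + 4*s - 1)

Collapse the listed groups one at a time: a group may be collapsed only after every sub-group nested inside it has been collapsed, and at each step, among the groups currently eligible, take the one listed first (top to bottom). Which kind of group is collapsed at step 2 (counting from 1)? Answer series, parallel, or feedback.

Reducing step by step:

Step 1. reduce the series chain H1, H2
Step 2. multiply H3, H4 (series)
Step 3. collapse the loop ((H1*H2) forward, (H3*H4) return)
So the answer for step 2 is series.

Answer: series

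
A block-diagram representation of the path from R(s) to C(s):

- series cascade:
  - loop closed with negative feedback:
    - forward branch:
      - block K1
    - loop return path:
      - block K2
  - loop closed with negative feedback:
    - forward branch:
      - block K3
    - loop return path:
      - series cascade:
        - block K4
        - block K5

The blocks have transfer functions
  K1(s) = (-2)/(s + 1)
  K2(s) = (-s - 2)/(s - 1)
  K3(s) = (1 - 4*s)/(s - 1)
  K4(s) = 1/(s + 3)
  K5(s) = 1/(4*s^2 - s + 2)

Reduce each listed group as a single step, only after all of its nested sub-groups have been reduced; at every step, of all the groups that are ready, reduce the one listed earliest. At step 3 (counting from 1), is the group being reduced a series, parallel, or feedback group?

Step 1 - reduce the feedback loop with forward K1 and return K2
Step 2 - reduce the series chain K4, K5
Step 3 - feedback reduction of K3, (K4*K5)
Step 4 - multiply [K1/(1+K1*K2)], [K3/(1+K3*(K4*K5))] (series)
Step 3: feedback.

Final answer: feedback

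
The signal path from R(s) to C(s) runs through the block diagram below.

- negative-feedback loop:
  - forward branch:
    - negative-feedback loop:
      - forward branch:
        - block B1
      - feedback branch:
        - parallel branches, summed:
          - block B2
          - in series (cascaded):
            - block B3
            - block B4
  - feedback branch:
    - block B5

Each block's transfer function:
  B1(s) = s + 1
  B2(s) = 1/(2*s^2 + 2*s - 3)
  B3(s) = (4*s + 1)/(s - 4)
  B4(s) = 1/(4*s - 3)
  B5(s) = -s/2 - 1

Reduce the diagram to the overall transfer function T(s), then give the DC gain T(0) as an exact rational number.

The answer is -4.

Reasoning:
[1] cascade B3, B4 gives (4*s + 1)/(4*s^2 - 19*s + 12)
[2] sum the parallel branches B2, (B3*B4) gives (8*s^3 + 14*s^2 - 29*s + 9)/(8*s^4 - 30*s^3 - 26*s^2 + 81*s - 36)
[3] feedback reduction of B1, (B2+(B3*B4)) gives (8*s^5 - 22*s^4 - 56*s^3 + 55*s^2 + 45*s - 36)/(16*s^4 - 8*s^3 - 41*s^2 + 61*s - 27)
[4] reduce the feedback loop with forward [B1/(1+B1*(B2+(B3*B4)))] and return B5 gives (-16*s^5 + 44*s^4 + 112*s^3 - 110*s^2 - 90*s + 72)/(8*s^6 - 6*s^5 - 132*s^4 - 41*s^3 + 237*s^2 - 68*s - 18)
That last expression is T(s); at s = 0 only the constant terms survive, so T(0) = 72/(-18) = -4.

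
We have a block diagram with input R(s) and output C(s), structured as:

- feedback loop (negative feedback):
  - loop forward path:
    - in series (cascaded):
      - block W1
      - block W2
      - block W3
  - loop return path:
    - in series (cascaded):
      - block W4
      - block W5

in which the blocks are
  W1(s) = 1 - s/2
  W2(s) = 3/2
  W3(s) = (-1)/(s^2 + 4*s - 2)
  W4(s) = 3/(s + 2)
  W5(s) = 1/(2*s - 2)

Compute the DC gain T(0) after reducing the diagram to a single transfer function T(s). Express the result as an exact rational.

Step 1 - multiply W1, W2, W3 (series), giving (3*s - 6)/(4*s^2 + 16*s - 8)
Step 2 - cascade W4, W5, giving 3/(2*s^2 + 2*s - 4)
Step 3 - collapse the loop ((W1*W2*W3) forward, (W4*W5) return), giving (6*s^3 - 6*s^2 - 24*s + 24)/(8*s^4 + 40*s^3 - 71*s + 14)
DC gain: substitute s = 0 into T(s) from step 3: T(0) = 24/14 = 12/7.

Answer: 12/7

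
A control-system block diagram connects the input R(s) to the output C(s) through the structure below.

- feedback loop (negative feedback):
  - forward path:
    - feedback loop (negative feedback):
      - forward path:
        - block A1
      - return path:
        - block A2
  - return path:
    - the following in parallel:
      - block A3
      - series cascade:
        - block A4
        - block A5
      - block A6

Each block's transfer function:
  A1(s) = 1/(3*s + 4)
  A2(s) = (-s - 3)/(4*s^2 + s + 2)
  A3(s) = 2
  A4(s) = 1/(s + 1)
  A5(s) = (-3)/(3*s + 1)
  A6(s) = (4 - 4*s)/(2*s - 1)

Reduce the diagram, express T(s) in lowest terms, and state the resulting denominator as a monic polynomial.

Reducing step by step:

Step 1. close the feedback loop around A1, A2 -> (4*s^2 + s + 2)/(12*s^3 + 19*s^2 + 9*s + 5)
Step 2. multiply A4, A5 (series) -> (-3)/(3*s^2 + 4*s + 1)
Step 3. parallel reduction of A3, (A4*A5), A6 -> (6*s^2 + 2*s + 5)/(6*s^3 + 5*s^2 - 2*s - 1)
Step 4. apply the feedback formula to [A1/(1+A1*A2)], (A3+(A4*A5)+A6) -> (24*s^5 + 26*s^4 + 9*s^3 + 4*s^2 - 5*s - 2)/(72*s^6 + 174*s^5 + 149*s^4 + 39*s^3 + 22*s^2 - 10*s + 5)
That last expression is T(s), already simplified. Scaling its denominator by 1/72 (the reciprocal of the leading coefficient) yields the monic denominator.

Answer: s^6 + 29*s^5/12 + 149*s^4/72 + 13*s^3/24 + 11*s^2/36 - 5*s/36 + 5/72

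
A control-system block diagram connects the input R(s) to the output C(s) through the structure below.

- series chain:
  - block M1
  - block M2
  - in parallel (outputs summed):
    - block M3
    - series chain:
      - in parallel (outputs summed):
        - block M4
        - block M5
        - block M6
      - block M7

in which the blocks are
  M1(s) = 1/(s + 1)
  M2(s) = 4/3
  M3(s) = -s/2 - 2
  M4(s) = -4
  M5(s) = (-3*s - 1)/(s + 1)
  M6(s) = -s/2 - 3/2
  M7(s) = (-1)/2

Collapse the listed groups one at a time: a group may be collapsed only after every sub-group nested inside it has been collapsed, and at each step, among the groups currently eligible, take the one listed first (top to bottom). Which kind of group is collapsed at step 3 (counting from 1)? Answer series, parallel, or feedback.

[1] combine M4, M5, M6 in parallel
[2] multiply (M4+M5+M6), M7 (series)
[3] combine M3, ((M4+M5+M6)*M7) in parallel
[4] cascade M1, M2, (M3+((M4+M5+M6)*M7))
Step 3: parallel.

Final answer: parallel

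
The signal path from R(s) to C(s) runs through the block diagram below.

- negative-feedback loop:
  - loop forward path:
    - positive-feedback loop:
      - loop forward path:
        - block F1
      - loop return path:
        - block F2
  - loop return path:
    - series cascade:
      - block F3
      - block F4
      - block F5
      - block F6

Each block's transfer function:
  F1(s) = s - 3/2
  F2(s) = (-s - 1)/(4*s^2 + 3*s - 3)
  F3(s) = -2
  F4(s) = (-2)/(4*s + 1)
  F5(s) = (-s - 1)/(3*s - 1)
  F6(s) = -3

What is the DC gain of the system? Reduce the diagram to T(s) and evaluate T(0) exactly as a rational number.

Reducing step by step:

Step 1: reduce the feedback loop with forward F1 and return F2 gives (8*s^3 - 6*s^2 - 15*s + 9)/(10*s^2 + 5*s - 9)
Step 2: combine F3, F4, F5, F6 in series gives (12*s + 12)/(12*s^2 - s - 1)
Step 3: close the feedback loop around [F1/(1-F1*F2)], (F3*F4*F5*F6) gives (96*s^5 - 80*s^4 - 182*s^3 + 129*s^2 + 6*s - 9)/(216*s^4 + 74*s^3 - 375*s^2 - 68*s + 117)
Evaluating the step-3 result (the overall T(s)) at s = 0 gives T(0) = -9/117 = -1/13.

Answer: -1/13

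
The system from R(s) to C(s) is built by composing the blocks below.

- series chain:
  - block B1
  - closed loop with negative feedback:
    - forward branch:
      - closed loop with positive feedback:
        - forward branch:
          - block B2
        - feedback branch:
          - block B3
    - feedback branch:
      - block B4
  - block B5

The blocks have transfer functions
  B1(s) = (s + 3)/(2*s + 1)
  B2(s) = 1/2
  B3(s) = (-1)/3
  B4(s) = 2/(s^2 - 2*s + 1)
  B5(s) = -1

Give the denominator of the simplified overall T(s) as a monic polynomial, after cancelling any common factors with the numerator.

Step 1. close the feedback loop around B2, B3 gives 3/7
Step 2. reduce the feedback loop with forward [B2/(1-B2*B3)] and return B4 gives (3*s^2 - 6*s + 3)/(7*s^2 - 14*s + 13)
Step 3. reduce the series chain B1, [[B2/(1-B2*B3)]/(1+[B2/(1-B2*B3)]*B4)], B5 gives (-3*s^3 - 3*s^2 + 15*s - 9)/(14*s^3 - 21*s^2 + 12*s + 13)
That last expression is T(s), already simplified. Scaling its denominator by 1/14 (the reciprocal of the leading coefficient) yields the monic denominator.

Hence the answer: s^3 - 3*s^2/2 + 6*s/7 + 13/14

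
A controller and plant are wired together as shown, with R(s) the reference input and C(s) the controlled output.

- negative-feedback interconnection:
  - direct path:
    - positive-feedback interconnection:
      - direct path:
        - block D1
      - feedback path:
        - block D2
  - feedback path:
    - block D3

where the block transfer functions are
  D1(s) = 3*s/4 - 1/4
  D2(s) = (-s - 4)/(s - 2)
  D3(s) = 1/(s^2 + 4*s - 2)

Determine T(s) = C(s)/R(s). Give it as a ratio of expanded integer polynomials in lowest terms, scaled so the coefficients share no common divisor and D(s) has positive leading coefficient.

The answer is (3*s^4 + 5*s^3 - 32*s^2 + 22*s - 4)/(3*s^4 + 27*s^3 + 45*s^2 - 85*s + 26).

Reasoning:
Step 1: reduce the feedback loop with forward D1 and return D2 gives (3*s^2 - 7*s + 2)/(3*s^2 + 15*s - 12)
Step 2: reduce the feedback loop with forward [D1/(1-D1*D2)] and return D3: this yields T(s), and no further normalization is needed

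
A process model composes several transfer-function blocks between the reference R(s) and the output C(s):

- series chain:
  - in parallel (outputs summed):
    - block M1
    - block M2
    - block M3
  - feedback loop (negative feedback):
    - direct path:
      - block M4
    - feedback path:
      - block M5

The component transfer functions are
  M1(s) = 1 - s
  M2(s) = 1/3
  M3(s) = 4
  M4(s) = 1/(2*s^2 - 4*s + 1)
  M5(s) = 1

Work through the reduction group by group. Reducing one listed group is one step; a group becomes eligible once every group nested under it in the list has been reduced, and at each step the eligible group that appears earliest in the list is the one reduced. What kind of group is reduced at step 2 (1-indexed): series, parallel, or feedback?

Step 1: reduce the parallel group M1, M2, M3
Step 2: feedback reduction of M4, M5
Step 3: combine (M1+M2+M3), [M4/(1+M4*M5)] in series
The group at step 2 is a feedback group.

Answer: feedback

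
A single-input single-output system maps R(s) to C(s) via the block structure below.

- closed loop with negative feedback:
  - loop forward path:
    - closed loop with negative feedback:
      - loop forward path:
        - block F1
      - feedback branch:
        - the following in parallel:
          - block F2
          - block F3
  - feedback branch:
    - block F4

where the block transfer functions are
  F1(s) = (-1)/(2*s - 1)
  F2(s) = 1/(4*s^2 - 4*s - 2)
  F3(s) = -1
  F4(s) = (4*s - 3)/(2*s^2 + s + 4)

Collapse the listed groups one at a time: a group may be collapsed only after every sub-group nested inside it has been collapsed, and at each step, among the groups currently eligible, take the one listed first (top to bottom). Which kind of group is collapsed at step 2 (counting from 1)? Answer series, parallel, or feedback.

The answer is feedback.

Reasoning:
Step 1 - add F2, F3 (parallel)
Step 2 - apply the feedback formula to F1, (F2+F3)
Step 3 - collapse the loop ([F1/(1+F1*(F2+F3))] forward, F4 return)
At step 2 the group reduced is feedback.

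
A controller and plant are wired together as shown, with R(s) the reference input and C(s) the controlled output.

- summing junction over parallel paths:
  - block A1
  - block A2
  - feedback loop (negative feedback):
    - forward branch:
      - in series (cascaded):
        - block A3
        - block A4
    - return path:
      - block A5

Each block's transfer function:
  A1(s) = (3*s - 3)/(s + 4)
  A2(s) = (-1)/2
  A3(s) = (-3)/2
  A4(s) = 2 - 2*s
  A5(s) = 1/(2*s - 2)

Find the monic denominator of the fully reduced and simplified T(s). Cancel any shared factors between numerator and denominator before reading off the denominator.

First reduce the diagram to T(s).

Step 1 - cascade A3, A4 gives 3*s - 3
Step 2 - reduce the feedback loop with forward (A3*A4) and return A5 gives 6*s/5 - 6/5
Step 3 - sum the parallel branches A1, A2, [(A3*A4)/(1+(A3*A4)*A5)] gives (12*s^2 + 61*s - 98)/(10*s + 40)
That last expression is T(s), already simplified. Scaling its denominator by 1/10 (the reciprocal of the leading coefficient) yields the monic denominator.

Answer: s + 4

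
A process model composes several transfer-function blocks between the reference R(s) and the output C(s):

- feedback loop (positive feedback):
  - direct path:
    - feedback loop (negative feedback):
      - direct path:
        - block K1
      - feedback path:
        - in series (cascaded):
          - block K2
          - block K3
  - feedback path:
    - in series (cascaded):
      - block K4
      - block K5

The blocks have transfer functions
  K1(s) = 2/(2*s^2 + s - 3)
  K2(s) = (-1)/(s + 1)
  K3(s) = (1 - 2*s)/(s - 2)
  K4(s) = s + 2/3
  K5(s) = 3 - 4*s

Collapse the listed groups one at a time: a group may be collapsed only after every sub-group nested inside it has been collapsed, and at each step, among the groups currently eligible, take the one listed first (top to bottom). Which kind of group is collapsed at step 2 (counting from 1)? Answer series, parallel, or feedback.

Answer: feedback

Working:
Step 1: multiply K2, K3 (series)
Step 2: collapse the loop (K1 forward, (K2*K3) return)
Step 3: series reduction of K4, K5
Step 4: reduce the feedback loop with forward [K1/(1+K1*(K2*K3))] and return (K4*K5)
Step 2: feedback.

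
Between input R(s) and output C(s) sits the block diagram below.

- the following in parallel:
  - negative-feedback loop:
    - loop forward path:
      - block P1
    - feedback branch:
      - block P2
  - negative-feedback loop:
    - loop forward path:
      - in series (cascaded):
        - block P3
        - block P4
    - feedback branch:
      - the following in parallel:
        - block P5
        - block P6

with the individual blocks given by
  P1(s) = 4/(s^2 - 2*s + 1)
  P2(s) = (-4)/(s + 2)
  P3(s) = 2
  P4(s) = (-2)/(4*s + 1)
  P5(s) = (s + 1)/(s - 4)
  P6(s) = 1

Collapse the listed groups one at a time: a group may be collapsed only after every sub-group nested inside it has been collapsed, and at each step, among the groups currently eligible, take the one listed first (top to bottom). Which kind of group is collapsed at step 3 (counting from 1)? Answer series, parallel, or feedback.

Step 1 - collapse the loop (P1 forward, P2 return)
Step 2 - series reduction of P3, P4
Step 3 - parallel reduction of P5, P6
Step 4 - feedback reduction of (P3*P4), (P5+P6)
Step 5 - add [P1/(1+P1*P2)], [(P3*P4)/(1+(P3*P4)*(P5+P6))] (parallel)
Step 3: parallel.

Answer: parallel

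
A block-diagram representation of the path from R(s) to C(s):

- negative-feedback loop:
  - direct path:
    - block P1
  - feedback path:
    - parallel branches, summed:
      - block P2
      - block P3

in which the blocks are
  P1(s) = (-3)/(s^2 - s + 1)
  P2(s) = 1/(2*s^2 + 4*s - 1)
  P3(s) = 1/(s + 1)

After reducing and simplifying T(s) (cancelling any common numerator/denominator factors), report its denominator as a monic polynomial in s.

Step 1 - parallel reduction of P2, P3, giving (2*s^2 + 5*s)/(2*s^3 + 6*s^2 + 3*s - 1)
Step 2 - collapse the loop (P1 forward, (P2+P3) return), giving (-6*s^3 - 18*s^2 - 9*s + 3)/(2*s^5 + 4*s^4 - s^3 - 4*s^2 - 11*s - 1)
The result of step 2 is T(s) in lowest terms. Its denominator has leading coefficient 2; dividing the denominator through by 2 makes it monic.

Answer: s^5 + 2*s^4 - s^3/2 - 2*s^2 - 11*s/2 - 1/2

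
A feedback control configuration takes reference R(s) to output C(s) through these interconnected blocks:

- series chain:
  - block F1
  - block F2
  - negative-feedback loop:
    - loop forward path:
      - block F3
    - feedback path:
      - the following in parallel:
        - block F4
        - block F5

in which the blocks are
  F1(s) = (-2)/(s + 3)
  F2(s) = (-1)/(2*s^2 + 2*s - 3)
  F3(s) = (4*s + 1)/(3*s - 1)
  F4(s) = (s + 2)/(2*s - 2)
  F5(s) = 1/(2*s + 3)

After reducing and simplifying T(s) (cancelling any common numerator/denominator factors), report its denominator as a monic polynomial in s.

Answer: s^6 + 6*s^5 + 39*s^4/4 - 53*s^2/8 - 3*s/8 - 9/4

Working:
(1) reduce the parallel group F4, F5 -> (2*s^2 + 9*s + 4)/(4*s^2 + 2*s - 6)
(2) collapse the loop (F3 forward, (F4+F5) return) -> (16*s^3 + 12*s^2 - 22*s - 6)/(20*s^3 + 40*s^2 + 5*s + 10)
(3) series reduction of F1, F2, [F3/(1+F3*(F4+F5))] -> (32*s^3 + 24*s^2 - 44*s - 12)/(40*s^6 + 240*s^5 + 390*s^4 - 265*s^2 - 15*s - 90)
That last expression is T(s), already simplified. Scaling its denominator by 1/40 (the reciprocal of the leading coefficient) yields the monic denominator.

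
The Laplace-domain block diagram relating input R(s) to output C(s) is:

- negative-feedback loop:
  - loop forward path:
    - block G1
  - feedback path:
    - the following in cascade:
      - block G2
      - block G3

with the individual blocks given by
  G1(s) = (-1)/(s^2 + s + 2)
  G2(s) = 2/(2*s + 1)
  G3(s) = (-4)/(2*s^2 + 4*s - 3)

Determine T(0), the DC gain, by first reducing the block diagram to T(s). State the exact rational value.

Step 1 - combine G2, G3 in series = (-8)/(4*s^3 + 10*s^2 - 2*s - 3)
Step 2 - apply the feedback formula to G1, (G2*G3) = (-4*s^3 - 10*s^2 + 2*s + 3)/(4*s^5 + 14*s^4 + 16*s^3 + 15*s^2 - 7*s + 2)
That last expression is T(s); at s = 0 only the constant terms survive, so T(0) = 3/2.

Final answer: 3/2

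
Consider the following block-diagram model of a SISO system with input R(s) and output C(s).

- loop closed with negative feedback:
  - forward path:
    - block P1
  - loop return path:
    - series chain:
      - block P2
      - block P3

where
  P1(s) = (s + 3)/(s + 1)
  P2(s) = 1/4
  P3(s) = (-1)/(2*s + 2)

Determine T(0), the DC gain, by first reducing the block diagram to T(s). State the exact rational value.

Answer: 24/5

Working:
(1) cascade P2, P3: (-1)/(8*s + 8)
(2) reduce the feedback loop with forward P1 and return (P2*P3): (8*s^2 + 32*s + 24)/(8*s^2 + 15*s + 5)
DC gain: substitute s = 0 into T(s) from step 2: T(0) = 24/5.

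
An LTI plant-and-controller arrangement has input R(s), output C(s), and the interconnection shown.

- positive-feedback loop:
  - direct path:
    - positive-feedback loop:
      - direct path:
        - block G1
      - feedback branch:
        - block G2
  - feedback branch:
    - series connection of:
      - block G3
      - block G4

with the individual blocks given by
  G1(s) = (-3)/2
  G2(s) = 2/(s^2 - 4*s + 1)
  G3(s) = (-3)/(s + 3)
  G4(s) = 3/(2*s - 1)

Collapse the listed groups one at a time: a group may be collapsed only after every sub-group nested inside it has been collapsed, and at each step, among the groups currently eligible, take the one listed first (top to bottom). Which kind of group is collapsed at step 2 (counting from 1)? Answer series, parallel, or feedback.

The answer is series.

Reasoning:
Step 1 - apply the feedback formula to G1, G2
Step 2 - cascade G3, G4
Step 3 - feedback reduction of [G1/(1-G1*G2)], (G3*G4)
Step 2 collapses a series group.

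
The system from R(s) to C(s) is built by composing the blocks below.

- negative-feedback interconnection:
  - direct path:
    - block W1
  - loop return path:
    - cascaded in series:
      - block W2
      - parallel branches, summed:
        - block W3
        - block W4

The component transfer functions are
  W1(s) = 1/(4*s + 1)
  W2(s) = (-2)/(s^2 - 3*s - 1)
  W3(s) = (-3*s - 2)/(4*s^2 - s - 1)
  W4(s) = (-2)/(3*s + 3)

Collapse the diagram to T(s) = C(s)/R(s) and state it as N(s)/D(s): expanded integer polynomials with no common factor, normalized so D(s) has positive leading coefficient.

Step 1. parallel reduction of W3, W4 = (-17*s^2 - 13*s - 4)/(12*s^3 + 9*s^2 - 6*s - 3)
Step 2. series reduction of W2, (W3+W4) = (34*s^2 + 26*s + 8)/(12*s^5 - 27*s^4 - 45*s^3 + 6*s^2 + 15*s + 3)
Step 3. close the feedback loop around W1, (W2*(W3+W4)) - this is the overall T(s), already in the required normalized form

Answer: (12*s^5 - 27*s^4 - 45*s^3 + 6*s^2 + 15*s + 3)/(48*s^6 - 96*s^5 - 207*s^4 - 21*s^3 + 100*s^2 + 53*s + 11)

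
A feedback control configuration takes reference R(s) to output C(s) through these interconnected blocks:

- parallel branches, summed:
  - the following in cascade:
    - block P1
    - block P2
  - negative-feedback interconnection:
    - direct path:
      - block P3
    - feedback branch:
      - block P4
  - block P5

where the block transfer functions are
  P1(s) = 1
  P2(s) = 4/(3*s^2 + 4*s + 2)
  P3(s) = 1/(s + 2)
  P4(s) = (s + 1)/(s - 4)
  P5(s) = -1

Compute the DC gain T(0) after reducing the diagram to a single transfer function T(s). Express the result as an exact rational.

1. series reduction of P1, P2: 4/(3*s^2 + 4*s + 2)
2. reduce the feedback loop with forward P3 and return P4: (s - 4)/(s^2 - s - 7)
3. reduce the parallel group (P1*P2), [P3/(1+P3*P4)], P5: (-3*s^4 + 2*s^3 + 19*s^2 + 12*s - 22)/(3*s^4 + s^3 - 23*s^2 - 30*s - 14)
Evaluating the step-3 result (the overall T(s)) at s = 0 gives T(0) = -22/(-14) = 11/7.

Final answer: 11/7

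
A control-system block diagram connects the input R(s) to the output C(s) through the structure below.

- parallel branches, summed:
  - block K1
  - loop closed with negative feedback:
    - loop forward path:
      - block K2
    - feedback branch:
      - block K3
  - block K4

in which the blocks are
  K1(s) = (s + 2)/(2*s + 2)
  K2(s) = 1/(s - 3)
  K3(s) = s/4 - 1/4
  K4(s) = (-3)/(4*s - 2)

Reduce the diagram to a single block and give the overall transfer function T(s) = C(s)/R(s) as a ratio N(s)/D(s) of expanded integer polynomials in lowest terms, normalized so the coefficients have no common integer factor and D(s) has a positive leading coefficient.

Reducing step by step:

1. close the feedback loop around K2, K3 -> 4/(5*s - 13)
2. sum the parallel branches K1, [K2/(1+K2*K3)], K4: this yields T(s), and no further normalization is needed

Answer: (10*s^3 - 10*s^2 - 17*s + 57)/(20*s^3 - 42*s^2 - 36*s + 26)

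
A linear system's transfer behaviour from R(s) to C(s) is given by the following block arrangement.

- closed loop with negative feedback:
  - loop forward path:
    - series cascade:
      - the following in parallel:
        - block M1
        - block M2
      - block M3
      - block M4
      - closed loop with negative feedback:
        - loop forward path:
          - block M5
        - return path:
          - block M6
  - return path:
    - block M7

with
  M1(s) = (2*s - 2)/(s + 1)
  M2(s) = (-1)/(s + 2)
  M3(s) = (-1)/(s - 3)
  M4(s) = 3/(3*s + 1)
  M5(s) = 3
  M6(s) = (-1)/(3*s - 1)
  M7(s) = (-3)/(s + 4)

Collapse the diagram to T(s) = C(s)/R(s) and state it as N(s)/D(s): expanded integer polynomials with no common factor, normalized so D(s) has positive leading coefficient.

Reducing step by step:

Step 1 - add M1, M2 (parallel) -> (2*s^2 + s - 5)/(s^2 + 3*s + 2)
Step 2 - close the feedback loop around M5, M6 -> (9*s - 3)/(3*s - 4)
Step 3 - combine (M1+M2), M3, M4, [M5/(1+M5*M6)] in series -> (-54*s^3 - 9*s^2 + 144*s - 45)/(9*s^5 - 9*s^4 - 67*s^3 + 9*s^2 + 82*s + 24)
Step 4 - collapse the loop (((M1+M2)*M3*M4*[M5/(1+M5*M6)]) forward, M7 return); the result is T(s) itself (integer coefficients, no common factor, positive leading denominator coefficient)

Answer: (-54*s^4 - 225*s^3 + 108*s^2 + 531*s - 180)/(9*s^6 + 27*s^5 - 103*s^4 - 97*s^3 + 145*s^2 - 80*s + 231)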